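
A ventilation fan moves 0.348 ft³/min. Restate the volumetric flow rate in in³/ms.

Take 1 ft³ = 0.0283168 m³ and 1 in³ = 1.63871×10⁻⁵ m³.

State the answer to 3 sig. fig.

0.0100 in³/ms

0.348 ft³/min × 0.0283168 m³/ft³ ÷ 60 s/min = 1.64237×10⁻⁴ m³/s
1.64237×10⁻⁴ m³/s ÷ 1.63871×10⁻⁵ m³/in³ × 0.001 s/ms = 0.0100223 in³/ms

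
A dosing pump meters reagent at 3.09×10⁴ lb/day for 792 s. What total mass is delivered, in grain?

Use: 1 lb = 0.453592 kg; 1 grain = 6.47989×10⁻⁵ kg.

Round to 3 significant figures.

3.09×10⁴ lb/day → 0.162222 kg/s
m = ṁ × t = 0.162222 × 792 = 128.48 kg
In grain: 128.48 / 6.47989×10⁻⁵ = 1.98275×10⁶ grain

1.98×10⁶ grain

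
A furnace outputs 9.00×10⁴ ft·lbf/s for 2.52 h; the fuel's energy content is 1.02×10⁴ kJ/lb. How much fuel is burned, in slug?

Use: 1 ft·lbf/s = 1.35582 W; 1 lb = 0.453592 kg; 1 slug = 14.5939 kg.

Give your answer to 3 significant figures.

9.00×10⁴ ft·lbf/s → 122024 W
2.52 h → 9072 s
E = P × t = 122024 × 9072 = 1.107×10⁹ J
1.02×10⁴ kJ/lb → 2.24872×10⁷ J/kg
m = E / e_s = 1.107×10⁹ / 2.24872×10⁷ = 49.228 kg
In slug: 49.228 / 14.5939 = 3.37319 slug

3.37 slug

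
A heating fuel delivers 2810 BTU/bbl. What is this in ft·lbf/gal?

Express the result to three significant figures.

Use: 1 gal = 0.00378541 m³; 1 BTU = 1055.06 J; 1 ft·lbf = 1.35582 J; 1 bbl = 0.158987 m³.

2810 BTU/bbl × 1055.06 J/BTU ÷ 0.158987 m³/bbl = 1.86476×10⁷ J/m³
1.86476×10⁷ J/m³ ÷ 1.35582 J/ft·lbf × 0.00378541 m³/gal = 52063.6 ft·lbf/gal

5.21×10⁴ ft·lbf/gal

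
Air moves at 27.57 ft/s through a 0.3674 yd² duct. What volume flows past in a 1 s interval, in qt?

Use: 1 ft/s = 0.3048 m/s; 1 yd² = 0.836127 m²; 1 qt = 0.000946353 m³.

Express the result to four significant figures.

2728 qt

27.57 ft/s × 0.3048 → 8.40334 m/s
0.3674 yd² × 0.836127 → 0.307193 m²
V = v × A × t = 8.40334 m/s × 0.307193 m² × 1 s = 2.58145 m³
2.58145 m³ ÷ (0.000946353 m³/qt) = 2727.79 qt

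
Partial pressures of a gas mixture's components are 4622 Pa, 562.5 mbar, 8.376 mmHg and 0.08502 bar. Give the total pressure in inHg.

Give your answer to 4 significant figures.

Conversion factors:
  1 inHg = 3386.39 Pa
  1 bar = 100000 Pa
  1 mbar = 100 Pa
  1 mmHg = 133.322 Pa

4622 Pa (already Pa)
562.5 mbar × 100 → 56250 Pa
8.376 mmHg × 133.322 → 1116.71 Pa
0.08502 bar × 100000 → 8502 Pa
Sum: 4622 + 56250 + 1116.71 + 8502 = 70490.7 Pa
In inHg: 70490.7 / 3386.39 = 20.8159 inHg

20.82 inHg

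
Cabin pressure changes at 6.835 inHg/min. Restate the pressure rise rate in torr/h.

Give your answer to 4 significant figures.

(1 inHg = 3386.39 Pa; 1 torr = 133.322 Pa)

6.835 inHg/min × 3386.39 Pa/inHg ÷ 60 s/min = 385.766 Pa/s
385.766 Pa/s ÷ 133.322 Pa/torr × 3600 s/h = 10416.6 torr/h

1.042×10⁴ torr/h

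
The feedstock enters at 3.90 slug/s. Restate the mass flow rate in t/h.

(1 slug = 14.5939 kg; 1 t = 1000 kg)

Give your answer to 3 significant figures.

3.90 slug/s × 14.5939 kg/slug = 56.9162 kg/s
56.9162 kg/s ÷ 1000 kg/t × 3600 s/h = 204.898 t/h

205 t/h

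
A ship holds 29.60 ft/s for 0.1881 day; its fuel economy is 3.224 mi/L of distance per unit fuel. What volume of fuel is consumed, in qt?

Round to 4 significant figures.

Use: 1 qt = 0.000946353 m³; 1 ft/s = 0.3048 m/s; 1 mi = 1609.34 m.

29.60 ft/s → 9.02208 m/s
0.1881 day → 16251.8 s
d = v × t = 9.02208 × 16251.8 = 146625 m
3.224 mi/L → 5.18851×10⁶ m/m³
V = d / (distance per unit fuel) = 146625 / 5.18851×10⁶ = 0.0282596 m³
In qt: 0.0282596 / 0.000946353 = 29.8616 qt

29.86 qt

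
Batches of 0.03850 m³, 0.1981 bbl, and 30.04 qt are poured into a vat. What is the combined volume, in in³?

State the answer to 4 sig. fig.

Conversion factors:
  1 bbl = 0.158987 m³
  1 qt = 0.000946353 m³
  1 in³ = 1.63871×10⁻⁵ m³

6006 in³

0.03850 m³ (already m³)
0.1981 bbl × 0.158987 = 0.0314953 m³
30.04 qt × 0.000946353 = 0.0284284 m³
Total: 0.0385 + 0.0314953 + 0.0284284 = 0.0984237 m³
In in³: 0.0984237 / 1.63871×10⁻⁵ = 6006.17 in³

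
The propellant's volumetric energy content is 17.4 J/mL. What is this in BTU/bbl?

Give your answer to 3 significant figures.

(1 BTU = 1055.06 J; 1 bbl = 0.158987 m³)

2620 BTU/bbl

17.4 J/mL ÷ 10⁻⁶ m³/mL = 1.74×10⁷ J/m³
1.74×10⁷ J/m³ ÷ 1055.06 J/BTU × 0.158987 m³/bbl = 2622.01 BTU/bbl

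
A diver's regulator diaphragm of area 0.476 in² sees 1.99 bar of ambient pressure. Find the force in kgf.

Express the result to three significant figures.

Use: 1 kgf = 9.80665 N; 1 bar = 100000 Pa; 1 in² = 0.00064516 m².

1.99 bar × 100000 → 199000 Pa
0.476 in² × 0.00064516 → 3.07096×10⁻⁴ m²
F = P × A = 199000 Pa × 3.07096×10⁻⁴ m² = 61.1121 N
61.1121 N ÷ (9.80665 N/kgf) = 6.2317 kgf

6.23 kgf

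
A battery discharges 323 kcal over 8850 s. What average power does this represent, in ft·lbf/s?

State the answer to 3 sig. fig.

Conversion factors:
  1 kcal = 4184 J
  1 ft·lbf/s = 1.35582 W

113 ft·lbf/s

323 kcal × 4184 = 1.35143×10⁶ J
P = E / t = 1.35143×10⁶ J / 8850 s = 152.704 W
152.704 W ÷ (1.35582 W/ft·lbf/s) = 112.629 ft·lbf/s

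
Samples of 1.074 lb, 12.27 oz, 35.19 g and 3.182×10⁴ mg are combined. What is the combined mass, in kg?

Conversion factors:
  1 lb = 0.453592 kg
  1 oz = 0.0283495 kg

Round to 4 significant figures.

1.074 lb × 0.453592 → 0.487158 kg
12.27 oz × 0.0283495 → 0.347848 kg
35.19 g × 0.001 → 0.03519 kg
3.182×10⁴ mg × 10⁻⁶ → 0.03182 kg
Total: 0.487158 + 0.347848 + 0.03519 + 0.03182 = 0.902016 kg

0.9020 kg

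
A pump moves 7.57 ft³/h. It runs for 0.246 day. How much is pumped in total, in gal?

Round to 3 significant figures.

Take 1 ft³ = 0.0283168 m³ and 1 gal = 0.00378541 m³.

334 gal

7.57 ft³/h → 5.95439×10⁻⁵ m³/s
0.246 day → 21254.4 s
V = Q × t = 5.95439×10⁻⁵ × 21254.4 = 1.26557 m³
In gal: 1.26557 / 0.00378541 = 334.328 gal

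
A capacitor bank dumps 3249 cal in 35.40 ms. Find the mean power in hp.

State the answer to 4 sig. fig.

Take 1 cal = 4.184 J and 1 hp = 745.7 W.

3249 cal × 4.184 → 13593.8 J
35.40 ms × 0.001 → 0.0354 s
P = E / t = 13593.8 J / 0.0354 s = 384006 W
384006 W ÷ (745.7 W/hp) = 514.96 hp

515.0 hp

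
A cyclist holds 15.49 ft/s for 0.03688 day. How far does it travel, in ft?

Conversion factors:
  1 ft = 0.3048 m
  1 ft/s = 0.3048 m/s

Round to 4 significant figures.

4.936×10⁴ ft

15.49 ft/s × 0.3048 → 4.72135 m/s
0.03688 day × 86400 → 3186.43 s
d = v × t = 4.72135 m/s × 3186.43 s = 15044.3 m
15044.3 m ÷ (0.3048 m/ft) = 49357.9 ft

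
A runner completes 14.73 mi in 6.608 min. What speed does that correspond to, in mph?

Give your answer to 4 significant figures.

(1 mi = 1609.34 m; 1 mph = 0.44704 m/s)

14.73 mi × 1609.34 → 23705.6 m
6.608 min × 60 → 396.48 s
v = d / t = 23705.6 m / 396.48 s = 59.7902 m/s
59.7902 m/s ÷ (0.44704 m/s/mph) = 133.747 mph

133.7 mph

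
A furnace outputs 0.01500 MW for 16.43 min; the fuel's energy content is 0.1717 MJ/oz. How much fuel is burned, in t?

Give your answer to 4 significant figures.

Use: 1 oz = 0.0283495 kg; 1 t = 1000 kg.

0.01500 MW → 15000 W
16.43 min → 985.8 s
E = P × t = 15000 × 985.8 = 1.4787×10⁷ J
0.1717 MJ/oz → 6.05654×10⁶ J/kg
m = E / e_s = 1.4787×10⁷ / 6.05654×10⁶ = 2.44149 kg
In t: 2.44149 / 1000 = 0.00244149 t

0.002441 t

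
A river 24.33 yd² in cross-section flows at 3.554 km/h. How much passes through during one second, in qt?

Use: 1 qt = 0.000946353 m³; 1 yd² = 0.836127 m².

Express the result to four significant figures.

3.554 km/h × (1/3.6) → 0.987222 m/s
24.33 yd² × 0.836127 → 20.343 m²
V = v × A × t = 0.987222 m/s × 20.343 m² × 1 s = 20.0831 m³
20.0831 m³ ÷ (0.000946353 m³/qt) = 21221.6 qt

2.122×10⁴ qt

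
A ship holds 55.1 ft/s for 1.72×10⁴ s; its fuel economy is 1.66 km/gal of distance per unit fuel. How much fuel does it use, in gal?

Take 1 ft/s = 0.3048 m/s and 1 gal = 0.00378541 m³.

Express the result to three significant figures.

55.1 ft/s → 16.7945 m/s
d = v × t = 16.7945 × 17200 = 288865 m
1.66 km/gal → 438526 m/m³
V = d / (distance per unit fuel) = 288865 / 438526 = 0.658718 m³
In gal: 0.658718 / 0.00378541 = 174.015 gal

174 gal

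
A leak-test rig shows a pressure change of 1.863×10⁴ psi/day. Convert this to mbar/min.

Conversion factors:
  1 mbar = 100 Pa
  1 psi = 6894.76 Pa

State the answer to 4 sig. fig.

1.863×10⁴ psi/day × 6894.76 Pa/psi ÷ 86400 s/day = 1486.68 Pa/s
1486.68 Pa/s ÷ 100 Pa/mbar × 60 s/min = 892.008 mbar/min

892.0 mbar/min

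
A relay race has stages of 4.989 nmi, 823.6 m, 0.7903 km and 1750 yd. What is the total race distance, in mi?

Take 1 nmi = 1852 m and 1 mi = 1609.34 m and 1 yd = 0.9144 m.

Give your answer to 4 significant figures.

4.989 nmi × 1852 = 9239.63 m
823.6 m (already m)
0.7903 km × 1000 = 790.3 m
1750 yd × 0.9144 = 1600.2 m
Sum: 9239.63 + 823.6 + 790.3 + 1600.2 = 12453.7 m
In mi: 12453.7 / 1609.34 = 7.73839 mi

7.738 mi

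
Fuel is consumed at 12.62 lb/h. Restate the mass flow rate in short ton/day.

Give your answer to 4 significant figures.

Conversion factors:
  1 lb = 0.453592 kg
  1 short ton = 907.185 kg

0.1514 short ton/day

12.62 lb/h × 0.453592 kg/lb ÷ 3600 s/h = 0.00159009 kg/s
0.00159009 kg/s ÷ 907.185 kg/short ton × 86400 s/day = 0.15144 short ton/day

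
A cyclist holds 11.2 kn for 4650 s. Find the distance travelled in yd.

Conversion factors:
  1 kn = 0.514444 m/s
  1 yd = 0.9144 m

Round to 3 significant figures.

2.93×10⁴ yd

11.2 kn × 0.514444 → 5.76177 m/s
d = v × t = 5.76177 m/s × 4650 s = 26792.2 m
26792.2 m ÷ (0.9144 m/yd) = 29300.3 yd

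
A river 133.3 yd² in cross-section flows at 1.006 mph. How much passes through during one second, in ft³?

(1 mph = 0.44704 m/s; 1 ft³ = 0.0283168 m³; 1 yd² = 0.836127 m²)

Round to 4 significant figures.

1.006 mph × 0.44704 = 0.449722 m/s
133.3 yd² × 0.836127 = 111.456 m²
V = v × A × t = 0.449722 m/s × 111.456 m² × 1 s = 50.1242 m³
50.1242 m³ ÷ (0.0283168 m³/ft³) = 1770.12 ft³

1770 ft³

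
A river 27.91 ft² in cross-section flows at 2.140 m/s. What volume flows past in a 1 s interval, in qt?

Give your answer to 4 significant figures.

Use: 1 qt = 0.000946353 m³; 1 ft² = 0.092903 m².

27.91 ft² × 0.092903 = 2.59292 m²
V = v × A × t = 2.14 m/s × 2.59292 m² × 1 s = 5.54885 m³
5.54885 m³ ÷ (0.000946353 m³/qt) = 5863.4 qt

5863 qt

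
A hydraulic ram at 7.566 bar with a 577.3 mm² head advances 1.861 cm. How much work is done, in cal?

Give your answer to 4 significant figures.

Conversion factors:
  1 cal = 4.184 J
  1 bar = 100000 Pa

1.943 cal

7.566 bar → 756600 Pa
577.3 mm² → 5.773×10⁻⁴ m²
F = P × A = 756600 × 5.773×10⁻⁴ = 436.785 N
1.861 cm → 0.01861 m
W = F × d = 436.785 × 0.01861 = 8.12857 J
In cal: 8.12857 / 4.184 = 1.94277 cal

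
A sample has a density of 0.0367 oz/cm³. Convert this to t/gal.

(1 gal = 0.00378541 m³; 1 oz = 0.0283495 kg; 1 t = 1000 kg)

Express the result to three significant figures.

0.0367 oz/cm³ × 0.0283495 kg/oz ÷ 10⁻⁶ m³/cm³ = 1040.43 kg/m³
1040.43 kg/m³ ÷ 1000 kg/t × 0.00378541 m³/gal = 0.00393845 t/gal

0.00394 t/gal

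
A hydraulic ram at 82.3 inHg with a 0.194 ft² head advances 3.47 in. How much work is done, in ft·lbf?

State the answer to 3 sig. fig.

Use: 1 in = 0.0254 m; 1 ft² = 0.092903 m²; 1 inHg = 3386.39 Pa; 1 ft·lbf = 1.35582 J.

327 ft·lbf

82.3 inHg → 278700 Pa
0.194 ft² → 0.0180232 m²
F = P × A = 278700 × 0.0180232 = 5023.07 N
3.47 in → 0.088138 m
W = F × d = 5023.07 × 0.088138 = 442.723 J
In ft·lbf: 442.723 / 1.35582 = 326.535 ft·lbf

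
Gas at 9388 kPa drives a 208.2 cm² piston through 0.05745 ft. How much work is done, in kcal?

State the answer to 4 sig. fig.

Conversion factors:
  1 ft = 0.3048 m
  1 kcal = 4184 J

0.8180 kcal

9388 kPa → 9.388×10⁶ Pa
208.2 cm² → 0.02082 m²
F = P × A = 9.388×10⁶ × 0.02082 = 195458 N
0.05745 ft → 0.0175108 m
W = F × d = 195458 × 0.0175108 = 3422.63 J
In kcal: 3422.63 / 4184 = 0.818028 kcal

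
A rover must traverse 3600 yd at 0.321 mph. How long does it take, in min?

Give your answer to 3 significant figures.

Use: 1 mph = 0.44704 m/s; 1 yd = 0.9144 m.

382 min

3600 yd × 0.9144 = 3291.84 m
0.321 mph × 0.44704 = 0.1435 m/s
t = d / v = 3291.84 m / 0.1435 m/s = 22939.7 s
22939.7 s ÷ (60 s/min) = 382.328 min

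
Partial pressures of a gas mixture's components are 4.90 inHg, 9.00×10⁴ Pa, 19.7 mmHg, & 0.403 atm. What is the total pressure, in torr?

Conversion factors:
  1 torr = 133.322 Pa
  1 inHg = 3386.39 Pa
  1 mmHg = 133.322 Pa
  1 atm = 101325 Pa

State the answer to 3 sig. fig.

1130 torr

4.90 inHg × 3386.39 → 16593.3 Pa
9.00×10⁴ Pa (already Pa)
19.7 mmHg × 133.322 → 2626.44 Pa
0.403 atm × 101325 → 40834 Pa
Sum: 16593.3 + 90000 + 2626.44 + 40834 = 150054 Pa
In torr: 150054 / 133.322 = 1125.5 torr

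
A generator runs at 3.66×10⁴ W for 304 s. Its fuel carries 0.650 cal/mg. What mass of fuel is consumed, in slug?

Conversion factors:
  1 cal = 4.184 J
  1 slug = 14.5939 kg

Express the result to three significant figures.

0.280 slug

E = P × t = 36600 × 304 = 1.11264×10⁷ J
0.650 cal/mg → 2.7196×10⁶ J/kg
m = E / e_s = 1.11264×10⁷ / 2.7196×10⁶ = 4.09119 kg
In slug: 4.09119 / 14.5939 = 0.280336 slug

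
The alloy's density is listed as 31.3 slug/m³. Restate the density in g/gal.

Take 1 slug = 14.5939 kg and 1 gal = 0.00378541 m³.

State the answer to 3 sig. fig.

1730 g/gal

31.3 slug/m³ × 14.5939 kg/slug = 456.789 kg/m³
456.789 kg/m³ ÷ 0.001 kg/g × 0.00378541 m³/gal = 1729.13 g/gal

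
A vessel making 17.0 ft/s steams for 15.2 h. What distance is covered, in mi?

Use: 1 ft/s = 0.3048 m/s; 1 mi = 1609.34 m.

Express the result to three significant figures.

176 mi

17.0 ft/s × 0.3048 → 5.1816 m/s
15.2 h × 3600 → 54720 s
d = v × t = 5.1816 m/s × 54720 s = 283537 m
283537 m ÷ (1609.34 m/mi) = 176.182 mi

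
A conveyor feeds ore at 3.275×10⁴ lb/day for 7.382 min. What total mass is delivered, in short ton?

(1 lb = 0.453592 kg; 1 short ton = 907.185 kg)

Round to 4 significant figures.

0.08394 short ton

3.275×10⁴ lb/day → 0.171934 kg/s
7.382 min → 442.92 s
m = ṁ × t = 0.171934 × 442.92 = 76.153 kg
In short ton: 76.153 / 907.185 = 0.0839443 short ton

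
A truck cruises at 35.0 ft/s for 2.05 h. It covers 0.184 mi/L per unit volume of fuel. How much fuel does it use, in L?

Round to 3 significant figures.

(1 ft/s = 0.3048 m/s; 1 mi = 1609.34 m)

35.0 ft/s → 10.668 m/s
2.05 h → 7380 s
d = v × t = 10.668 × 7380 = 78729.8 m
0.184 mi/L → 296119 m/m³
V = d / (distance per unit fuel) = 78729.8 / 296119 = 0.265872 m³
In L: 0.265872 / 0.001 = 265.872 L

266 L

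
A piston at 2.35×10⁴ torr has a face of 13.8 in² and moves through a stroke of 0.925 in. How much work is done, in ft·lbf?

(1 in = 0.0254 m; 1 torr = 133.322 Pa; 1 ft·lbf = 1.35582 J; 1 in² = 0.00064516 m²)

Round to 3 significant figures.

2.35×10⁴ torr → 3.13307×10⁶ Pa
13.8 in² → 0.00890321 m²
F = P × A = 3.13307×10⁶ × 0.00890321 = 27894.4 N
0.925 in → 0.023495 m
W = F × d = 27894.4 × 0.023495 = 655.379 J
In ft·lbf: 655.379 / 1.35582 = 483.382 ft·lbf

483 ft·lbf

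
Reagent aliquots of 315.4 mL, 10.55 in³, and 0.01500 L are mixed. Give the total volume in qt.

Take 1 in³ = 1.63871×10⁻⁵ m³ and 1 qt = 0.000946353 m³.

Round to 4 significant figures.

0.5318 qt

315.4 mL × 10⁻⁶ → 3.154×10⁻⁴ m³
10.55 in³ × 1.63871×10⁻⁵ → 1.72884×10⁻⁴ m³
0.01500 L × 0.001 → 1.5×10⁻⁵ m³
Combined: 3.154×10⁻⁴ + 1.72884×10⁻⁴ + 1.5×10⁻⁵ = 5.03284×10⁻⁴ m³
In qt: 5.03284×10⁻⁴ / 0.000946353 = 0.531814 qt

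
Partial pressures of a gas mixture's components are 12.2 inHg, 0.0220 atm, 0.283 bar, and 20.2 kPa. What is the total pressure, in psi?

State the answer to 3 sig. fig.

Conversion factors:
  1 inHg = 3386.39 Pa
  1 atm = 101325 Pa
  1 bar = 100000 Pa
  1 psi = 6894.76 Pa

13.3 psi

12.2 inHg × 3386.39 → 41314 Pa
0.0220 atm × 101325 → 2229.15 Pa
0.283 bar × 100000 → 28300 Pa
20.2 kPa × 1000 → 20200 Pa
Sum: 41314 + 2229.15 + 28300 + 20200 = 92043.2 Pa
In psi: 92043.2 / 6894.76 = 13.3497 psi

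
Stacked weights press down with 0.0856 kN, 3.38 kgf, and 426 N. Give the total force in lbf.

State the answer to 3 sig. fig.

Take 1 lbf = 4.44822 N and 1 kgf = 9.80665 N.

122 lbf

0.0856 kN × 1000 = 85.6 N
3.38 kgf × 9.80665 = 33.1465 N
426 N (already N)
Sum: 85.6 + 33.1465 + 426 = 544.746 N
In lbf: 544.746 / 4.44822 = 122.464 lbf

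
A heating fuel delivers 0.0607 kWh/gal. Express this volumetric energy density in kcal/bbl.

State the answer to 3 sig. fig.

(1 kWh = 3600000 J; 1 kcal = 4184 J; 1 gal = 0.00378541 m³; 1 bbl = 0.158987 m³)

0.0607 kWh/gal × 3600000 J/kWh ÷ 0.00378541 m³/gal = 5.77269×10⁷ J/m³
5.77269×10⁷ J/m³ ÷ 4184 J/kcal × 0.158987 m³/bbl = 2193.55 kcal/bbl

2190 kcal/bbl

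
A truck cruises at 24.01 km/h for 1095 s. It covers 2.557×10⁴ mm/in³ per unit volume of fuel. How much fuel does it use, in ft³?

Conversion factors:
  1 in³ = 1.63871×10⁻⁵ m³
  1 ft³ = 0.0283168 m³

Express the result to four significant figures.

0.1653 ft³

24.01 km/h → 6.66944 m/s
d = v × t = 6.66944 × 1095 = 7303.04 m
2.557×10⁴ mm/in³ → 1.56037×10⁶ m/m³
V = d / (distance per unit fuel) = 7303.04 / 1.56037×10⁶ = 0.00468033 m³
In ft³: 0.00468033 / 0.0283168 = 0.165285 ft³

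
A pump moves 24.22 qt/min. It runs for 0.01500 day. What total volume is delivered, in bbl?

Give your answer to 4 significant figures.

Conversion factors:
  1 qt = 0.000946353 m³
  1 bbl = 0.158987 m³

24.22 qt/min → 3.82011×10⁻⁴ m³/s
0.01500 day → 1296 s
V = Q × t = 3.82011×10⁻⁴ × 1296 = 0.495086 m³
In bbl: 0.495086 / 0.158987 = 3.114 bbl

3.114 bbl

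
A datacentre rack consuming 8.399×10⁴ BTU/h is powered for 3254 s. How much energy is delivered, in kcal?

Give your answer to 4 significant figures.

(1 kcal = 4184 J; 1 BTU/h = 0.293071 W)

8.399×10⁴ BTU/h × 0.293071 → 24615 W
E = P × t = 24615 W × 3254 s = 8.00972×10⁷ J
8.00972×10⁷ J ÷ (4184 J/kcal) = 19143.7 kcal

1.914×10⁴ kcal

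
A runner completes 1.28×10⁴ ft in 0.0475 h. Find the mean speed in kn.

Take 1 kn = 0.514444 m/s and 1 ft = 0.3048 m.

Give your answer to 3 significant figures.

44.3 kn

1.28×10⁴ ft × 0.3048 = 3901.44 m
0.0475 h × 3600 = 171 s
v = d / t = 3901.44 m / 171 s = 22.8154 m/s
22.8154 m/s ÷ (0.514444 m/s/kn) = 44.3496 kn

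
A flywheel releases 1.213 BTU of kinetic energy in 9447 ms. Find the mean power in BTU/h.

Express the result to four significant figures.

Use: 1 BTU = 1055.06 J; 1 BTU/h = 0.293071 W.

462.2 BTU/h

1.213 BTU × 1055.06 = 1279.79 J
9447 ms × 0.001 = 9.447 s
P = E / t = 1279.79 J / 9.447 s = 135.471 W
135.471 W ÷ (0.293071 W/BTU/h) = 462.246 BTU/h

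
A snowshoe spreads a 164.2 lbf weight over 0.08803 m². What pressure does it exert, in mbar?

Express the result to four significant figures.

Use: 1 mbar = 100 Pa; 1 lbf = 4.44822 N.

164.2 lbf × 4.44822 → 730.398 N
P = F / A = 730.398 N / 0.08803 m² = 8297.15 Pa
8297.15 Pa ÷ (100 Pa/mbar) = 82.9715 mbar

82.97 mbar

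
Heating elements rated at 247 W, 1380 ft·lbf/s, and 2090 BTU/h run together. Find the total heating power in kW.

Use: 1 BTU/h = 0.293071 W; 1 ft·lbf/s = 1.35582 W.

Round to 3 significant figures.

247 W (already W)
1380 ft·lbf/s × 1.35582 = 1871.03 W
2090 BTU/h × 0.293071 = 612.518 W
Combined: 247 + 1871.03 + 612.518 = 2730.55 W
In kW: 2730.55 / 1000 = 2.73055 kW

2.73 kW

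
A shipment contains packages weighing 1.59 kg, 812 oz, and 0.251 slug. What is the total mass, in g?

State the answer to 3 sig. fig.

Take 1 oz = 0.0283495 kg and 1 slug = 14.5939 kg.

1.59 kg (already kg)
812 oz × 0.0283495 = 23.0198 kg
0.251 slug × 14.5939 = 3.66307 kg
Total: 1.59 + 23.0198 + 3.66307 = 28.2729 kg
In g: 28.2729 / 0.001 = 28272.9 g

2.83×10⁴ g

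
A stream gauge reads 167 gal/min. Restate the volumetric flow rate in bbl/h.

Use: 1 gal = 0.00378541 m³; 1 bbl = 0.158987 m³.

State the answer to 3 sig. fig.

167 gal/min × 0.00378541 m³/gal ÷ 60 s/min = 0.0105361 m³/s
0.0105361 m³/s ÷ 0.158987 m³/bbl × 3600 s/h = 238.573 bbl/h

239 bbl/h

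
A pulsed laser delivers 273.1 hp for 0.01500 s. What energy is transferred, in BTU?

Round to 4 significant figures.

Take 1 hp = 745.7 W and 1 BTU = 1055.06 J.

2.895 BTU

273.1 hp × 745.7 = 203651 W
E = P × t = 203651 W × 0.015 s = 3054.76 J
3054.76 J ÷ (1055.06 J/BTU) = 2.89534 BTU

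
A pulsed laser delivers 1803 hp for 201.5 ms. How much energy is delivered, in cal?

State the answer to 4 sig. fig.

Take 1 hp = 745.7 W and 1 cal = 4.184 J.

6.475×10⁴ cal

1803 hp × 745.7 = 1.3445×10⁶ W
201.5 ms × 0.001 = 0.2015 s
E = P × t = 1.3445×10⁶ W × 0.2015 s = 270917 J
270917 J ÷ (4.184 J/cal) = 64750.7 cal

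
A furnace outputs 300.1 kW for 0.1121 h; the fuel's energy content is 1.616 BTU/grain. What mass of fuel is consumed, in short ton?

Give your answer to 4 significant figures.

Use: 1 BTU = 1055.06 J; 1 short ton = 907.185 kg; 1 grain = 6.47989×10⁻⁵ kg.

300.1 kW → 300100 W
0.1121 h → 403.56 s
E = P × t = 300100 × 403.56 = 1.21108×10⁸ J
1.616 BTU/grain → 2.63118×10⁷ J/kg
m = E / e_s = 1.21108×10⁸ / 2.63118×10⁷ = 4.6028 kg
In short ton: 4.6028 / 907.185 = 0.00507372 short ton

0.005074 short ton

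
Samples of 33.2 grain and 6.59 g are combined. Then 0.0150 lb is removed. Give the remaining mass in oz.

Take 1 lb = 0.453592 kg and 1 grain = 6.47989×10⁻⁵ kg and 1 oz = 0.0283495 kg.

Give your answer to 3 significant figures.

0.0683 oz

33.2 grain × 6.47989×10⁻⁵ = 0.00215132 kg
6.59 g × 0.001 = 0.00659 kg
0.0150 lb × 0.453592 = 0.00680388 kg
Result: 0.00215132 + 0.00659 − 0.00680388 = 0.00193744 kg
In oz: 0.00193744 / 0.0283495 = 0.0683412 oz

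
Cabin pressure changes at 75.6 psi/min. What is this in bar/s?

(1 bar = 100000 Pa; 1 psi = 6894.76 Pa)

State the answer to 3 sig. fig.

75.6 psi/min × 6894.76 Pa/psi ÷ 60 s/min = 8687.4 Pa/s
8687.4 Pa/s ÷ 100000 Pa/bar = 0.086874 bar/s

0.0869 bar/s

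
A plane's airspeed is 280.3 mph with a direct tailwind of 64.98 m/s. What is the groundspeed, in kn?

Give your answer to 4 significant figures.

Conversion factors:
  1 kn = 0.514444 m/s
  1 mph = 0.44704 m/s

280.3 mph × 0.44704 = 125.305 m/s
64.98 m/s (already m/s)
Combined: 125.305 + 64.98 = 190.285 m/s
In kn: 190.285 / 0.514444 = 369.885 kn

369.9 kn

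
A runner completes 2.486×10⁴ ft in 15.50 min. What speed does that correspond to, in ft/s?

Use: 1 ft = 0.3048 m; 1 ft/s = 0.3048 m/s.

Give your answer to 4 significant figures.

26.73 ft/s

2.486×10⁴ ft × 0.3048 = 7577.33 m
15.50 min × 60 = 930 s
v = d / t = 7577.33 m / 930 s = 8.14767 m/s
8.14767 m/s ÷ (0.3048 m/s/ft/s) = 26.7312 ft/s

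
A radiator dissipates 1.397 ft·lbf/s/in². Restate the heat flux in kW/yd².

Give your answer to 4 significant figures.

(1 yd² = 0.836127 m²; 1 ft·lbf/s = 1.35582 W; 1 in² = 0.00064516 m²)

2.455 kW/yd²

1.397 ft·lbf/s/in² × 1.35582 W/ft·lbf/s ÷ 0.00064516 m²/in² = 2935.83 W/m²
2935.83 W/m² ÷ 1000 W/kW × 0.836127 m²/yd² = 2.45473 kW/yd²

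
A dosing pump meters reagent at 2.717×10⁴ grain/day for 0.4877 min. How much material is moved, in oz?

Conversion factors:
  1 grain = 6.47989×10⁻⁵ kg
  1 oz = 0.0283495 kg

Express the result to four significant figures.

0.02103 oz

2.717×10⁴ grain/day → 2.03772×10⁻⁵ kg/s
0.4877 min → 29.262 s
m = ṁ × t = 2.03772×10⁻⁵ × 29.262 = 5.96278×10⁻⁴ kg
In oz: 5.96278×10⁻⁴ / 0.0283495 = 0.0210331 oz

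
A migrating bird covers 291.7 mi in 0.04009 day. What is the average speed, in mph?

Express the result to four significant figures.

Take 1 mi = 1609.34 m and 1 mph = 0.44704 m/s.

303.2 mph

291.7 mi × 1609.34 → 469444 m
0.04009 day × 86400 → 3463.78 s
v = d / t = 469444 m / 3463.78 s = 135.529 m/s
135.529 m/s ÷ (0.44704 m/s/mph) = 303.17 mph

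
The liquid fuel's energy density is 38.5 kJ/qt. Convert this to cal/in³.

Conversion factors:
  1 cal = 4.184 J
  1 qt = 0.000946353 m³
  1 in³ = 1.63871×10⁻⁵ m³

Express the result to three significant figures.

38.5 kJ/qt × 1000 J/kJ ÷ 0.000946353 m³/qt = 4.06825×10⁷ J/m³
4.06825×10⁷ J/m³ ÷ 4.184 J/cal × 1.63871×10⁻⁵ m³/in³ = 159.338 cal/in³

159 cal/in³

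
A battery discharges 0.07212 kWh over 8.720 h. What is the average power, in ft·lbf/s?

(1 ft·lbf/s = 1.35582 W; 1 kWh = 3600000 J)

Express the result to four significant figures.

6.100 ft·lbf/s

0.07212 kWh × 3600000 → 259632 J
8.720 h × 3600 → 31392 s
P = E / t = 259632 J / 31392 s = 8.27064 W
8.27064 W ÷ (1.35582 W/ft·lbf/s) = 6.1001 ft·lbf/s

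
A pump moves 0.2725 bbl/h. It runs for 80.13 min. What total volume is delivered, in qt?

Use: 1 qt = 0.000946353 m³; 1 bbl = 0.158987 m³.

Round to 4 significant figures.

61.14 qt

0.2725 bbl/h → 1.20344×10⁻⁵ m³/s
80.13 min → 4807.8 s
V = Q × t = 1.20344×10⁻⁵ × 4807.8 = 0.057859 m³
In qt: 0.057859 / 0.000946353 = 61.1389 qt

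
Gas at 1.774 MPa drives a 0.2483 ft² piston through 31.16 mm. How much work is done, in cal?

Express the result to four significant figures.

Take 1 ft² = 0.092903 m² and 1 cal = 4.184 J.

1.774 MPa → 1.774×10⁶ Pa
0.2483 ft² → 0.0230678 m²
F = P × A = 1.774×10⁶ × 0.0230678 = 40922.3 N
31.16 mm → 0.03116 m
W = F × d = 40922.3 × 0.03116 = 1275.14 J
In cal: 1275.14 / 4.184 = 304.766 cal

304.8 cal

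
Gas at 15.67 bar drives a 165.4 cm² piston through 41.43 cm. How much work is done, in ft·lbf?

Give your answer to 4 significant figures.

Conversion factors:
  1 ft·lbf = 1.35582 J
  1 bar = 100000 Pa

7920 ft·lbf

15.67 bar → 1.567×10⁶ Pa
165.4 cm² → 0.01654 m²
F = P × A = 1.567×10⁶ × 0.01654 = 25918.2 N
41.43 cm → 0.4143 m
W = F × d = 25918.2 × 0.4143 = 10737.9 J
In ft·lbf: 10737.9 / 1.35582 = 7919.86 ft·lbf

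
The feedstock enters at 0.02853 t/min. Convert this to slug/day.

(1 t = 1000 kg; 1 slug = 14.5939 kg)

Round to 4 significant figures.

0.02853 t/min × 1000 kg/t ÷ 60 s/min = 0.4755 kg/s
0.4755 kg/s ÷ 14.5939 kg/slug × 86400 s/day = 2815.09 slug/day

2815 slug/day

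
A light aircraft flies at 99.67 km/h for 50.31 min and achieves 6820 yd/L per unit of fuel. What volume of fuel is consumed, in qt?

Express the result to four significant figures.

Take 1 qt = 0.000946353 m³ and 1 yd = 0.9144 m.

14.16 qt

99.67 km/h → 27.6861 m/s
50.31 min → 3018.6 s
d = v × t = 27.6861 × 3018.6 = 83573.3 m
6820 yd/L → 6.23621×10⁶ m/m³
V = d / (distance per unit fuel) = 83573.3 / 6.23621×10⁶ = 0.0134013 m³
In qt: 0.0134013 / 0.000946353 = 14.161 qt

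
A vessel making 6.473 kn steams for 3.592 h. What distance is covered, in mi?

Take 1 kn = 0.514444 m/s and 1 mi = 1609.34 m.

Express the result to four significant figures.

6.473 kn × 0.514444 = 3.33 m/s
3.592 h × 3600 = 12931.2 s
d = v × t = 3.33 m/s × 12931.2 s = 43060.9 m
43060.9 m ÷ (1609.34 m/mi) = 26.7569 mi

26.76 mi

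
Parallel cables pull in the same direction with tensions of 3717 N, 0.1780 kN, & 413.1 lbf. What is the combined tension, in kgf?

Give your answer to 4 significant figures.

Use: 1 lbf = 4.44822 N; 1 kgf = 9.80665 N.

584.6 kgf

3717 N (already N)
0.1780 kN × 1000 = 178 N
413.1 lbf × 4.44822 = 1837.56 N
Total: 3717 + 178 + 1837.56 = 5732.56 N
In kgf: 5732.56 / 9.80665 = 584.558 kgf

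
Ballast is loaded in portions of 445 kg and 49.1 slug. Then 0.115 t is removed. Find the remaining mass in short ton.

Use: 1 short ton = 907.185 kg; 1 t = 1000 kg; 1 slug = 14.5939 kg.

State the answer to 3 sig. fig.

445 kg (already kg)
49.1 slug × 14.5939 → 716.56 kg
0.115 t × 1000 → 115 kg
Sum: 445 + 716.56 − 115 = 1046.56 kg
In short ton: 1046.56 / 907.185 = 1.15363 short ton

1.15 short ton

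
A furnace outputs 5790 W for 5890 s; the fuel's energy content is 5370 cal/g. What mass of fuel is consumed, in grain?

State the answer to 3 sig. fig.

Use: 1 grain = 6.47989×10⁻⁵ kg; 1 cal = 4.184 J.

2.34×10⁴ grain

E = P × t = 5790 × 5890 = 3.41031×10⁷ J
5370 cal/g → 2.24681×10⁷ J/kg
m = E / e_s = 3.41031×10⁷ / 2.24681×10⁷ = 1.51785 kg
In grain: 1.51785 / 6.47989×10⁻⁵ = 23424 grain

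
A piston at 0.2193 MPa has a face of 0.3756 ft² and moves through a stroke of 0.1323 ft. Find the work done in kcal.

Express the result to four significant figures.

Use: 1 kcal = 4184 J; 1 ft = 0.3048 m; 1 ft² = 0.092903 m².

0.07375 kcal

0.2193 MPa → 219300 Pa
0.3756 ft² → 0.0348944 m²
F = P × A = 219300 × 0.0348944 = 7652.34 N
0.1323 ft → 0.040325 m
W = F × d = 7652.34 × 0.040325 = 308.581 J
In kcal: 308.581 / 4184 = 0.0737526 kcal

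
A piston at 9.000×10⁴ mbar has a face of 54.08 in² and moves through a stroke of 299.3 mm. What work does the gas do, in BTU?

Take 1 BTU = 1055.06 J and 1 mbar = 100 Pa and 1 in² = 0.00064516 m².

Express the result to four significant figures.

89.08 BTU

9.000×10⁴ mbar → 9×10⁶ Pa
54.08 in² → 0.0348903 m²
F = P × A = 9×10⁶ × 0.0348903 = 314013 N
299.3 mm → 0.2993 m
W = F × d = 314013 × 0.2993 = 93984.1 J
In BTU: 93984.1 / 1055.06 = 89.0794 BTU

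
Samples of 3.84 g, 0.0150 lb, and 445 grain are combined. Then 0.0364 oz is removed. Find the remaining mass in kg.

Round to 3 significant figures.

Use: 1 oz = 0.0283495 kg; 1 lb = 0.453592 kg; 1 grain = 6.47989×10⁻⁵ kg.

0.0384 kg

3.84 g × 0.001 = 0.00384 kg
0.0150 lb × 0.453592 = 0.00680388 kg
445 grain × 6.47989×10⁻⁵ = 0.0288355 kg
0.0364 oz × 0.0283495 = 0.00103192 kg
Result: 0.00384 + 0.00680388 + 0.0288355 − 0.00103192 = 0.0384475 kg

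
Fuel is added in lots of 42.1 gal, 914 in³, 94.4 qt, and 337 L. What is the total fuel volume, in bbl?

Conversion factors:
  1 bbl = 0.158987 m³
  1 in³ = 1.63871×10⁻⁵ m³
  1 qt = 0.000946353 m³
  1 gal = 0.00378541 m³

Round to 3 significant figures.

42.1 gal × 0.00378541 → 0.159366 m³
914 in³ × 1.63871×10⁻⁵ → 0.0149778 m³
94.4 qt × 0.000946353 → 0.0893357 m³
337 L × 0.001 → 0.337 m³
Total: 0.159366 + 0.0149778 + 0.0893357 + 0.337 = 0.60068 m³
In bbl: 0.60068 / 0.158987 = 3.77817 bbl

3.78 bbl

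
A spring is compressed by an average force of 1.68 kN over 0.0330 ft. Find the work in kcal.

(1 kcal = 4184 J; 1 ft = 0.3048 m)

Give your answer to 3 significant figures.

0.00404 kcal

1.68 kN × 1000 → 1680 N
0.0330 ft × 0.3048 → 0.0100584 m
W = F × d = 1680 N × 0.0100584 m = 16.8981 J
16.8981 J ÷ (4184 J/kcal) = 0.00403874 kcal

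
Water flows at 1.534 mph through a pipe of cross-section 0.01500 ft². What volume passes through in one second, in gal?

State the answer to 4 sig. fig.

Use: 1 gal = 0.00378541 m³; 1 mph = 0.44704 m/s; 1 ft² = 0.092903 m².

1.534 mph × 0.44704 → 0.685759 m/s
0.01500 ft² × 0.092903 → 0.00139354 m²
V = v × A × t = 0.685759 m/s × 0.00139354 m² × 1 s = 9.55633×10⁻⁴ m³
9.55633×10⁻⁴ m³ ÷ (0.00378541 m³/gal) = 0.252452 gal

0.2525 gal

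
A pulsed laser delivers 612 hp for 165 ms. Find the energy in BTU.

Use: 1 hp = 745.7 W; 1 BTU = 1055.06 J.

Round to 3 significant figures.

612 hp × 745.7 → 456368 W
165 ms × 0.001 → 0.165 s
E = P × t = 456368 W × 0.165 s = 75300.7 J
75300.7 J ÷ (1055.06 J/BTU) = 71.371 BTU

71.4 BTU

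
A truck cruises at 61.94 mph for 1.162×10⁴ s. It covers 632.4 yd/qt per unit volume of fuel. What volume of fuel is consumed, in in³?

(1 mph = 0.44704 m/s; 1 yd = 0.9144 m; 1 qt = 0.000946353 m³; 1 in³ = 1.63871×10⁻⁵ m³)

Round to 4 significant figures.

61.94 mph → 27.6897 m/s
d = v × t = 27.6897 × 11620 = 321754 m
632.4 yd/qt → 611047 m/m³
V = d / (distance per unit fuel) = 321754 / 611047 = 0.526562 m³
In in³: 0.526562 / 1.63871×10⁻⁵ = 32132.7 in³

3.213×10⁴ in³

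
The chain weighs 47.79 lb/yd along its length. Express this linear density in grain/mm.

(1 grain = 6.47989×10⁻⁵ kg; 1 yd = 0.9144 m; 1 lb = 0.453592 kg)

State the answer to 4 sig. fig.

365.8 grain/mm

47.79 lb/yd × 0.453592 kg/lb ÷ 0.9144 m/yd = 23.7064 kg/m
23.7064 kg/m ÷ 6.47989×10⁻⁵ kg/grain × 0.001 m/mm = 365.846 grain/mm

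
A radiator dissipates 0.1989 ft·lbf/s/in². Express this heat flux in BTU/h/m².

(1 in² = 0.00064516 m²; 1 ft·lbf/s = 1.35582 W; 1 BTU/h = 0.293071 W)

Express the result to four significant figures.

0.1989 ft·lbf/s/in² × 1.35582 W/ft·lbf/s ÷ 0.00064516 m²/in² = 417.993 W/m²
417.993 W/m² ÷ 0.293071 W/BTU/h = 1426.25 BTU/h/m²

1426 BTU/h/m²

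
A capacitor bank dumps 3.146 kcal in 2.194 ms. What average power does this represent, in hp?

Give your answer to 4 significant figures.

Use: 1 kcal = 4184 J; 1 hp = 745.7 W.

8045 hp

3.146 kcal × 4184 = 13162.9 J
2.194 ms × 0.001 = 0.002194 s
P = E / t = 13162.9 J / 0.002194 s = 5.9995×10⁶ W
5.9995×10⁶ W ÷ (745.7 W/hp) = 8045.46 hp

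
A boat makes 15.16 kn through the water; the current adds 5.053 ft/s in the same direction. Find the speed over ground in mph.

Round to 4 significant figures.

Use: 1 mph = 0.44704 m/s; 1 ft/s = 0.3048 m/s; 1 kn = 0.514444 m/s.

15.16 kn × 0.514444 = 7.79897 m/s
5.053 ft/s × 0.3048 = 1.54015 m/s
Combined: 7.79897 + 1.54015 = 9.33912 m/s
In mph: 9.33912 / 0.44704 = 20.891 mph

20.89 mph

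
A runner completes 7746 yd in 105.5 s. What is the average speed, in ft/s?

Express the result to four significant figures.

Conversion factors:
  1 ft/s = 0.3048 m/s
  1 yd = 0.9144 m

220.3 ft/s

7746 yd × 0.9144 = 7082.94 m
v = d / t = 7082.94 m / 105.5 s = 67.1369 m/s
67.1369 m/s ÷ (0.3048 m/s/ft/s) = 220.265 ft/s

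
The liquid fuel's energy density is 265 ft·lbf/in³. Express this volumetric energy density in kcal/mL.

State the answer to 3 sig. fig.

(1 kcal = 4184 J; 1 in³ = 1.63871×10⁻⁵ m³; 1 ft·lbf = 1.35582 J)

265 ft·lbf/in³ × 1.35582 J/ft·lbf ÷ 1.63871×10⁻⁵ m³/in³ = 2.19253×10⁷ J/m³
2.19253×10⁷ J/m³ ÷ 4184 J/kcal × 10⁻⁶ m³/mL = 0.00524027 kcal/mL

0.00524 kcal/mL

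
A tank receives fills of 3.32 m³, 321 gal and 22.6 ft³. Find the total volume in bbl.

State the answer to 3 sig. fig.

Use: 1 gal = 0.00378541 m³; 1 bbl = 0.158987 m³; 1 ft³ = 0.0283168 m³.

32.6 bbl

3.32 m³ (already m³)
321 gal × 0.00378541 = 1.21512 m³
22.6 ft³ × 0.0283168 = 0.63996 m³
Total: 3.32 + 1.21512 + 0.63996 = 5.17508 m³
In bbl: 5.17508 / 0.158987 = 32.5503 bbl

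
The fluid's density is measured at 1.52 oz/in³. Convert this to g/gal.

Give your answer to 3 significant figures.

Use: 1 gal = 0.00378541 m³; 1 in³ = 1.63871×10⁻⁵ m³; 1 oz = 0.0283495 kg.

9950 g/gal

1.52 oz/in³ × 0.0283495 kg/oz ÷ 1.63871×10⁻⁵ m³/in³ = 2629.58 kg/m³
2629.58 kg/m³ ÷ 0.001 kg/g × 0.00378541 m³/gal = 9954.04 g/gal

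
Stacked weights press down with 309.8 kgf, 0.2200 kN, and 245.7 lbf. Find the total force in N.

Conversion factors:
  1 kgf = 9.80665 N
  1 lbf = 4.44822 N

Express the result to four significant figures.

4351 N

309.8 kgf × 9.80665 = 3038.1 N
0.2200 kN × 1000 = 220 N
245.7 lbf × 4.44822 = 1092.93 N
Combined: 3038.1 + 220 + 1092.93 = 4351.03 N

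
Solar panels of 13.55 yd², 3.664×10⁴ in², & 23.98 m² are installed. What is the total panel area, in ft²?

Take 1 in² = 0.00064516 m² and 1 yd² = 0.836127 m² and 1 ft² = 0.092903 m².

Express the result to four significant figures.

634.5 ft²

13.55 yd² × 0.836127 → 11.3295 m²
3.664×10⁴ in² × 0.00064516 → 23.6387 m²
23.98 m² (already m²)
Sum: 11.3295 + 23.6387 + 23.98 = 58.9482 m²
In ft²: 58.9482 / 0.092903 = 634.513 ft²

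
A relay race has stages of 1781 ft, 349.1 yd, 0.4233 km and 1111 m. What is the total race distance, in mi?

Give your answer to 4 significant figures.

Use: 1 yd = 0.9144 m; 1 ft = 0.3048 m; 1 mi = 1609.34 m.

1781 ft × 0.3048 = 542.849 m
349.1 yd × 0.9144 = 319.217 m
0.4233 km × 1000 = 423.3 m
1111 m (already m)
Combined: 542.849 + 319.217 + 423.3 + 1111 = 2396.37 m
In mi: 2396.37 / 1609.34 = 1.48904 mi

1.489 mi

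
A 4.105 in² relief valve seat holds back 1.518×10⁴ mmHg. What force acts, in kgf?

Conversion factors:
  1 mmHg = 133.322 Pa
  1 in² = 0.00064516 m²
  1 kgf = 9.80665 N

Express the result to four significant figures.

546.6 kgf

1.518×10⁴ mmHg × 133.322 = 2.02383×10⁶ Pa
4.105 in² × 0.00064516 = 0.00264838 m²
F = P × A = 2.02383×10⁶ Pa × 0.00264838 m² = 5359.87 N
5359.87 N ÷ (9.80665 N/kgf) = 546.555 kgf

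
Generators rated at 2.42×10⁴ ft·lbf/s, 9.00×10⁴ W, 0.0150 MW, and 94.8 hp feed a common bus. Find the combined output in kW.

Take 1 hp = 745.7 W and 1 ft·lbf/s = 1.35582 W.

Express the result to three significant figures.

2.42×10⁴ ft·lbf/s × 1.35582 = 32810.8 W
9.00×10⁴ W (already W)
0.0150 MW × 1000000 = 15000 W
94.8 hp × 745.7 = 70692.4 W
Total: 32810.8 + 90000 + 15000 + 70692.4 = 208503 W
In kW: 208503 / 1000 = 208.503 kW

209 kW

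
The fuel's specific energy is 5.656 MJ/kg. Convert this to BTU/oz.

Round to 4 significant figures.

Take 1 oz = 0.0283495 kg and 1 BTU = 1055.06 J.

152.0 BTU/oz

5.656 MJ/kg × 1000000 J/MJ = 5.656×10⁶ J/kg
5.656×10⁶ J/kg ÷ 1055.06 J/BTU × 0.0283495 kg/oz = 151.977 BTU/oz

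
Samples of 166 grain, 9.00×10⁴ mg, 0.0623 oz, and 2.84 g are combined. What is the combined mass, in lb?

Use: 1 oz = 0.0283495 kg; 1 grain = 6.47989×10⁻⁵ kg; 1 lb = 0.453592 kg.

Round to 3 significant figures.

0.232 lb

166 grain × 6.47989×10⁻⁵ = 0.0107566 kg
9.00×10⁴ mg × 10⁻⁶ = 0.09 kg
0.0623 oz × 0.0283495 = 0.00176617 kg
2.84 g × 0.001 = 0.00284 kg
Combined: 0.0107566 + 0.09 + 0.00176617 + 0.00284 = 0.105363 kg
In lb: 0.105363 / 0.453592 = 0.232286 lb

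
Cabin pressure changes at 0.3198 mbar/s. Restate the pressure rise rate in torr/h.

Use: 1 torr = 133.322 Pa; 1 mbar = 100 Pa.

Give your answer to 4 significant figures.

0.3198 mbar/s × 100 Pa/mbar = 31.98 Pa/s
31.98 Pa/s ÷ 133.322 Pa/torr × 3600 s/h = 863.533 torr/h

863.5 torr/h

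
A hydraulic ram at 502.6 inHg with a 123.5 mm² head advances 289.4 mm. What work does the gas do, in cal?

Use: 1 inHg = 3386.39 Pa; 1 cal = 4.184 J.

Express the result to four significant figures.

14.54 cal

502.6 inHg → 1.702×10⁶ Pa
123.5 mm² → 1.235×10⁻⁴ m²
F = P × A = 1.702×10⁶ × 1.235×10⁻⁴ = 210.197 N
289.4 mm → 0.2894 m
W = F × d = 210.197 × 0.2894 = 60.831 J
In cal: 60.831 / 4.184 = 14.539 cal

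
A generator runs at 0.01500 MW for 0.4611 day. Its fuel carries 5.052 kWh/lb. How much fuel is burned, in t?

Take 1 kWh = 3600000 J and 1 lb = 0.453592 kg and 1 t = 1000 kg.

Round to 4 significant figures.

0.01500 MW → 15000 W
0.4611 day → 39839 s
E = P × t = 15000 × 39839 = 5.97585×10⁸ J
5.052 kWh/lb → 4.00959×10⁷ J/kg
m = E / e_s = 5.97585×10⁸ / 4.00959×10⁷ = 14.9039 kg
In t: 14.9039 / 1000 = 0.0149039 t

0.01490 t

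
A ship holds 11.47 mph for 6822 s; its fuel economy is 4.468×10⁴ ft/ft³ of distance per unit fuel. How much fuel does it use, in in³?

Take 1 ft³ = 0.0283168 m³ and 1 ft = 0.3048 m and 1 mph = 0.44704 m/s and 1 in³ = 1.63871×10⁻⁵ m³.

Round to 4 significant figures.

11.47 mph → 5.12755 m/s
d = v × t = 5.12755 × 6822 = 34980.1 m
4.468×10⁴ ft/ft³ → 480932 m/m³
V = d / (distance per unit fuel) = 34980.1 / 480932 = 0.072734 m³
In in³: 0.072734 / 1.63871×10⁻⁵ = 4438.49 in³

4438 in³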